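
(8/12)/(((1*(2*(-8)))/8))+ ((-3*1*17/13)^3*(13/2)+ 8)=-390179/1014 = -384.79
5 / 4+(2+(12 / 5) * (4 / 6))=97/20 = 4.85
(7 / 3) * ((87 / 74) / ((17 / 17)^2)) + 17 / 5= 2273/370 = 6.14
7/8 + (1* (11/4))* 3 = 73/8 = 9.12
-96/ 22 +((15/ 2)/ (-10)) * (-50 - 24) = 1125/22 = 51.14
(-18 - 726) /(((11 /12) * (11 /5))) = -44640/121 = -368.93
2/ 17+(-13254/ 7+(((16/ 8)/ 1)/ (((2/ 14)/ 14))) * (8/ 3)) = -489320/357 = -1370.64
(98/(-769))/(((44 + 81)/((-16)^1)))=1568/96125 = 0.02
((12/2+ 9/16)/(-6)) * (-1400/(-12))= -6125/48 = -127.60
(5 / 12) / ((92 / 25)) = 125/1104 = 0.11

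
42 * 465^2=9081450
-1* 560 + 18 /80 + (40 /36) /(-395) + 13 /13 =-15891641/28440 = -558.78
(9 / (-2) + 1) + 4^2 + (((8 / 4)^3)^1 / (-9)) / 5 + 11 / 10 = 604/45 = 13.42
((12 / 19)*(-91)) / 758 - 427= -427.08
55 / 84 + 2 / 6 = 83/84 = 0.99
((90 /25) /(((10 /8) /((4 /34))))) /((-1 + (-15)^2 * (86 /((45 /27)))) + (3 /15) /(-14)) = 2016/69073465 = 0.00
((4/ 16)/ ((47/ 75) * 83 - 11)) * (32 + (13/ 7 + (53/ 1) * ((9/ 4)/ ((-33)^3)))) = 94624825/458545472 = 0.21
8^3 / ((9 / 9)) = 512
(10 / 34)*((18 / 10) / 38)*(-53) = -0.74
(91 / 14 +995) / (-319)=-2003/638 = -3.14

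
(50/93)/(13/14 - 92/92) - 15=-2095/93 = -22.53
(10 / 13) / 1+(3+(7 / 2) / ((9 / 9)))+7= 14.27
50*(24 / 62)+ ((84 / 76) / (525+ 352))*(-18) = 9986082/516553 = 19.33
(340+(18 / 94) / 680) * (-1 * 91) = -988843219/31960 = -30940.03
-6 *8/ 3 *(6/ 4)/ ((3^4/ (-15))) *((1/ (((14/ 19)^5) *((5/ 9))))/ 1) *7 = 2476099/9604 = 257.82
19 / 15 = 1.27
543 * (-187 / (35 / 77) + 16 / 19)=-21178629/95 = -222932.94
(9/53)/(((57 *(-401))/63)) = -189/403807 = 0.00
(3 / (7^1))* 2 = 6/7 = 0.86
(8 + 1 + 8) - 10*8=-63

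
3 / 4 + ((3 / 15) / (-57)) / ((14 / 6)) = 1991/2660 = 0.75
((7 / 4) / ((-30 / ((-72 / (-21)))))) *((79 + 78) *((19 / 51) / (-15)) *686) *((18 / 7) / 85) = 584668/36125 = 16.18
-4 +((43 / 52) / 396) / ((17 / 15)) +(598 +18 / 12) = 69487919/116688 = 595.50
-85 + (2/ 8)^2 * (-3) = -1363/16 = -85.19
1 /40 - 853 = -34119/40 = -852.98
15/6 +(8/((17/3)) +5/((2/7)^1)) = 21.41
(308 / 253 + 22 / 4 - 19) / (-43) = 565/1978 = 0.29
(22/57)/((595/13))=286/33915 = 0.01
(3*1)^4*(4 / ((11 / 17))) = 5508/11 = 500.73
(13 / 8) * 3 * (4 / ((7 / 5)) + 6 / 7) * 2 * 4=1014/7 = 144.86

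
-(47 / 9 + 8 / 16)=-103/18 = -5.72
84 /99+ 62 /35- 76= -84754/1155 = -73.38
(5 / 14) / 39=5/546 = 0.01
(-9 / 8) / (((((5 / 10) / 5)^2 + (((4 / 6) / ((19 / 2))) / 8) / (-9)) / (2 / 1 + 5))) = -807975/926 = -872.54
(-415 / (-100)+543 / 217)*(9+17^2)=4301779/2170 = 1982.39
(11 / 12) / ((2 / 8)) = 11/3 = 3.67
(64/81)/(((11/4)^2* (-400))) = -64/245025 = 0.00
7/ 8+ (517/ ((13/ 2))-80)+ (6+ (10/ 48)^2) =48349/7488 = 6.46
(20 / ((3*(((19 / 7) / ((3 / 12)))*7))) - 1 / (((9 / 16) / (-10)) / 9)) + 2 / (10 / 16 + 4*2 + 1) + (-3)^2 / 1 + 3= 756205/4389 = 172.30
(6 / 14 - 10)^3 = -300763/343 = -876.86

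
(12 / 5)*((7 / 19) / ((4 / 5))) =21/19 = 1.11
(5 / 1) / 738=5/738 = 0.01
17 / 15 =1.13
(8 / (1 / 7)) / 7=8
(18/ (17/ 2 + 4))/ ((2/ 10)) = 36/5 = 7.20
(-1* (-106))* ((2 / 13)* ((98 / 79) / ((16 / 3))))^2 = 1145277/8437832 = 0.14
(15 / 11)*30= 450/11 = 40.91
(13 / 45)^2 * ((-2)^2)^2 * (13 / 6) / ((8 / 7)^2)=107653/48600 = 2.22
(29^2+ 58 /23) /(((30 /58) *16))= 101.93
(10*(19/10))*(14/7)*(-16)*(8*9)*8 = -350208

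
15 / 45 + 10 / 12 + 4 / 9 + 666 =12017/18 = 667.61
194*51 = 9894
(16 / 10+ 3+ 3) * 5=38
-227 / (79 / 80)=-18160/79 = -229.87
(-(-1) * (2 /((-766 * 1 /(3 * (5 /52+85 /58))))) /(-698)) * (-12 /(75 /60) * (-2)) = 16956/50392459 = 0.00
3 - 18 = -15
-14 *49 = -686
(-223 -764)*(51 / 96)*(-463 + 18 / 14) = 242097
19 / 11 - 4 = -25/11 = -2.27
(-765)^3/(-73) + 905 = 447763190/73 = 6133742.33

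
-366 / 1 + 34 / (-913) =-366.04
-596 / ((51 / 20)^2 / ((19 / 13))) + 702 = 19207126/33813 = 568.04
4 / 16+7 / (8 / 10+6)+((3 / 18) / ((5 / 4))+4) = 5521/1020 = 5.41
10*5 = 50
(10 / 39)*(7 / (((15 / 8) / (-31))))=-29.68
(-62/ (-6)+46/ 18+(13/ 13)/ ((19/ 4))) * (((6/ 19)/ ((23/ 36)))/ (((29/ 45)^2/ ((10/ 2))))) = 77.95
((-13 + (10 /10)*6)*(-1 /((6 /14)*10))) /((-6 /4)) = -49/45 = -1.09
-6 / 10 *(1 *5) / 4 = -3/4 = -0.75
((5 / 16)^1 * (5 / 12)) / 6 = 25/1152 = 0.02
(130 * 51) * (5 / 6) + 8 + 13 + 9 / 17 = 5546.53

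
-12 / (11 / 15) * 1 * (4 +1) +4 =-77.82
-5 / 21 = -0.24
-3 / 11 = -0.27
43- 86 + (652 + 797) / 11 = 976/11 = 88.73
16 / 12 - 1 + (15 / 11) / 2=67/66 = 1.02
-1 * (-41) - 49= -8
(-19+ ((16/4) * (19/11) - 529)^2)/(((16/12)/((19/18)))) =104435875/484 = 215776.60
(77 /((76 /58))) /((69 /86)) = 96019/1311 = 73.24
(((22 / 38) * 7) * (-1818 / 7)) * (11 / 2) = -109989/19 = -5788.89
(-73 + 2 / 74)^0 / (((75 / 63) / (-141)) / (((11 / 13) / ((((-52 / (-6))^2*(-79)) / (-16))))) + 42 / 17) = -19933452/24516923 = -0.81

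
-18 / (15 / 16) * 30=-576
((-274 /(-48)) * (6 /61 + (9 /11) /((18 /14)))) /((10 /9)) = 202623/53680 = 3.77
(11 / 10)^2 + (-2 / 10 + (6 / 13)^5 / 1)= 38278193/37129300 = 1.03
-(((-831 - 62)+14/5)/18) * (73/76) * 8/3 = 126.68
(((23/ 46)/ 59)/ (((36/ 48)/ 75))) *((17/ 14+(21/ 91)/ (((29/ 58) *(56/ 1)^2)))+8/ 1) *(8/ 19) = 4695675/1428154 = 3.29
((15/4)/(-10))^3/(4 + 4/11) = -99/8192 = -0.01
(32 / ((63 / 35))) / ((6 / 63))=560/3 = 186.67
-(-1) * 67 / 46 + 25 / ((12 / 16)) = 4801/138 = 34.79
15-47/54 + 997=54601/54 = 1011.13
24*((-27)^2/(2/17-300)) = -148716/2549 = -58.34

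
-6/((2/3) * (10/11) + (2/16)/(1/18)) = -792/377 = -2.10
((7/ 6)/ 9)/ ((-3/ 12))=-14/27 = -0.52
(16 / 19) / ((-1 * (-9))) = 16/171 = 0.09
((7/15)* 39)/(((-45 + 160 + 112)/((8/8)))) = 91/1135 = 0.08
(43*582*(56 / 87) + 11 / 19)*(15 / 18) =44381035/3306 = 13424.39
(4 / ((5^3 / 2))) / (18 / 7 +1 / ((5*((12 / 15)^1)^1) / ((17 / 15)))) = 672/29975 = 0.02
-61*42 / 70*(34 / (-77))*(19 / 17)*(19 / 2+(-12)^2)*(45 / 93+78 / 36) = 7348.80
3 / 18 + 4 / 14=19/42 = 0.45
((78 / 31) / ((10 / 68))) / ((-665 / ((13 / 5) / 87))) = -11492/14945875 = 0.00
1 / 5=0.20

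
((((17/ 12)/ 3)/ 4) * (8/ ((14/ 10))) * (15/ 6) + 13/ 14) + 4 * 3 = 3683/252 = 14.62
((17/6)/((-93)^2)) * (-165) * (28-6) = -10285/8649 = -1.19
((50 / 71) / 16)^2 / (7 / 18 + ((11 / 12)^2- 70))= -1875/66561364 = 0.00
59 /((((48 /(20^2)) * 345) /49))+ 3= 15076/207 = 72.83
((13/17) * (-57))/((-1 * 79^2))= 741/106097 = 0.01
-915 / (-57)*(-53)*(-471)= 7613715/19 = 400721.84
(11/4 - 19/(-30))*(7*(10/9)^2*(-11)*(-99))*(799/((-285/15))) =-686904295/513 = -1338994.73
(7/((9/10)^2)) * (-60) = -14000/27 = -518.52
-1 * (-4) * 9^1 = 36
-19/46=-0.41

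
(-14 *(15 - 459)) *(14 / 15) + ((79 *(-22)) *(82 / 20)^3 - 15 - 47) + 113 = -56966049/500 = -113932.10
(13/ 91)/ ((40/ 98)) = 7/20 = 0.35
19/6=3.17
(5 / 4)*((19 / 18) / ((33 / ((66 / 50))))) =0.05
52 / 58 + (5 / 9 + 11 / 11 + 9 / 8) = 7469/2088 = 3.58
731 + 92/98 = 35865/49 = 731.94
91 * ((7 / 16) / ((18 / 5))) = 3185/288 = 11.06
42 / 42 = 1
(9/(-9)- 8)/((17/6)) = -54/17 = -3.18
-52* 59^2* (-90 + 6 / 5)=80369328/5 = 16073865.60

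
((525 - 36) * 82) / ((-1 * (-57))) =13366/19 = 703.47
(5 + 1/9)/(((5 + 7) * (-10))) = -23/540 = -0.04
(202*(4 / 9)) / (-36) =-202/81 = -2.49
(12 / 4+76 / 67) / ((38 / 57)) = 831/134 = 6.20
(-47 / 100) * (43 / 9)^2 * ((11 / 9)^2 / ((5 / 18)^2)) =-207.71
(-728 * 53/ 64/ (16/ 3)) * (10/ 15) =-4823/64 = -75.36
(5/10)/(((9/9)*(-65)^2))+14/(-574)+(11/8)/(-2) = -0.71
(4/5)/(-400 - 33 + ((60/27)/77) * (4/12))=-8316/4500935 = 0.00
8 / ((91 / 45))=360/91 = 3.96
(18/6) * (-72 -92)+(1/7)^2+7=-23764/49 = -484.98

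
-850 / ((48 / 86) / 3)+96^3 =880167.25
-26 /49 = -0.53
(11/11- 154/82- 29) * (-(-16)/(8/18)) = -44100/41 = -1075.61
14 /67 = 0.21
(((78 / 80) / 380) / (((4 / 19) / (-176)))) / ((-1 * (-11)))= -39/200 = -0.20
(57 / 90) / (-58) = -19/1740 = -0.01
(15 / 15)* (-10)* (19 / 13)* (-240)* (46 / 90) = 69920/39 = 1792.82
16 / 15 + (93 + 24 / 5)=1483/15 = 98.87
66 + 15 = 81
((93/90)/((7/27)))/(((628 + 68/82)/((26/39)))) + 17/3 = 5117243/902370 = 5.67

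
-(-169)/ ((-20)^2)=169/400 = 0.42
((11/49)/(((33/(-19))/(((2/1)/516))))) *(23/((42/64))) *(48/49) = -111872/6504309 = -0.02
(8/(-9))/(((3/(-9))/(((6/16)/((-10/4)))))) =-2/5 = -0.40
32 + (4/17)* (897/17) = 12836/289 = 44.42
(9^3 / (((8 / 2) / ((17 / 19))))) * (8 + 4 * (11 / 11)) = 37179/19 = 1956.79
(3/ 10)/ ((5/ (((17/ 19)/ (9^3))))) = 17/230850 = 0.00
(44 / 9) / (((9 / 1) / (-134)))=-5896/81 = -72.79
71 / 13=5.46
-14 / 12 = -7/6 = -1.17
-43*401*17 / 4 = -293131/4 = -73282.75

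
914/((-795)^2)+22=13905464/632025 = 22.00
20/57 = 0.35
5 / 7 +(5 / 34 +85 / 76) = 1.98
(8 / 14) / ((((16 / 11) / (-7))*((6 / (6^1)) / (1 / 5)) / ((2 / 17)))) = -11/170 = -0.06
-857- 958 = -1815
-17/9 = -1.89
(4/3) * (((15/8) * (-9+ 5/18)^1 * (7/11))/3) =-5495/1188 = -4.63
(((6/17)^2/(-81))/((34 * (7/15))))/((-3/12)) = 40/103173 = 0.00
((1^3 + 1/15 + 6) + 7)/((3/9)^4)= 5697/5 = 1139.40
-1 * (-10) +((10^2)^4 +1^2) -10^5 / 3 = 299900033/3 = 99966677.67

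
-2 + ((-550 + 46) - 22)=-528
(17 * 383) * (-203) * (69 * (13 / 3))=-395198167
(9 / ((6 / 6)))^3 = 729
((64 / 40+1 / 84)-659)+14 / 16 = -656.51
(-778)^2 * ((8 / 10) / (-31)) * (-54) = 130741344/155 = 843492.54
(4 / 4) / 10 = 1/10 = 0.10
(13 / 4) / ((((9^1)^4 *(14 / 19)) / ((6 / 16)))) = 247/979776 = 0.00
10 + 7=17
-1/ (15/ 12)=-4/5 = -0.80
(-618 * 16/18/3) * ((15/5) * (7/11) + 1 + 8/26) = -758080/1287 = -589.03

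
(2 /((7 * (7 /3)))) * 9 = 54/49 = 1.10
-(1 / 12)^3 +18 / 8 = 3887/1728 = 2.25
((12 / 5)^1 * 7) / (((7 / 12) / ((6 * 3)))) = 2592/5 = 518.40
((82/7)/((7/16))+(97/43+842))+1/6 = 11013685/12642 = 871.20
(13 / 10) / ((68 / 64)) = 104/85 = 1.22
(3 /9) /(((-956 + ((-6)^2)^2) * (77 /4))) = 1/19635 = 0.00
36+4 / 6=36.67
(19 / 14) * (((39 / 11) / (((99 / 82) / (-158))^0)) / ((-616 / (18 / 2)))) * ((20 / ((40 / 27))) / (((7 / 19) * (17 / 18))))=-30790773/11288816 = -2.73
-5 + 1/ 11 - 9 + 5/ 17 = -2546/187 = -13.61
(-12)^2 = 144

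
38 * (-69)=-2622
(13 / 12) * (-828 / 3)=-299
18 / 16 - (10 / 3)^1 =-53/24 = -2.21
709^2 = 502681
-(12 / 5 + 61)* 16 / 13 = -5072/65 = -78.03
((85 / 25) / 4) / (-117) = -17/2340 = -0.01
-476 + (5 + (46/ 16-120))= -4705/8 = -588.12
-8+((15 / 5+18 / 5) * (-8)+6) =-274/5 = -54.80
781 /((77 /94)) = 953.43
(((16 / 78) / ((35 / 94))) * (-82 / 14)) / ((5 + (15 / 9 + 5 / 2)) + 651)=-61664/12615785 = 0.00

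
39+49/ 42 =241/6 = 40.17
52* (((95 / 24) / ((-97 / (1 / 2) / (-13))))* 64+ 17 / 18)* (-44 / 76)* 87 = -259510966/5529 = -46936.33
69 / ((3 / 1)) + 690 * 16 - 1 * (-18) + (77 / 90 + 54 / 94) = 46878679/4230 = 11082.43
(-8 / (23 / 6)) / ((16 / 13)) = -39/23 = -1.70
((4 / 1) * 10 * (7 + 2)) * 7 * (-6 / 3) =-5040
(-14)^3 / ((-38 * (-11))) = -1372/209 = -6.56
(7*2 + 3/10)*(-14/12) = -16.68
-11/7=-1.57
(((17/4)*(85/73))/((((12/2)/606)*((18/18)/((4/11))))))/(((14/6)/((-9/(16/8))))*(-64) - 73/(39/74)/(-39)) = 4.95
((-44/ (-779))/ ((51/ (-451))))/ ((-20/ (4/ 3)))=484/14535 = 0.03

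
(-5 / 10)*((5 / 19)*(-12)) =1.58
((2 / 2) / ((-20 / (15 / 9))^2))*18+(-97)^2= 9409.12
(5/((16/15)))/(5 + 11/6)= 225/328 = 0.69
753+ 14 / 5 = 3779/5 = 755.80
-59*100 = -5900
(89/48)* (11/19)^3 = 118459/329232 = 0.36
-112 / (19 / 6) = -672/19 = -35.37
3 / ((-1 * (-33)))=0.09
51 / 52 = 0.98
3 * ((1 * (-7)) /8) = -21/8 = -2.62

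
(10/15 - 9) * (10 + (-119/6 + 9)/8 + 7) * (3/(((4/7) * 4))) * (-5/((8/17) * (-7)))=-1595875/6144 = -259.75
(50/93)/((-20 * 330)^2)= 1/81021600 = 0.00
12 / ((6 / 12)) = 24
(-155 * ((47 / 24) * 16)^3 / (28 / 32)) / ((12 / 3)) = -257481040/189 = -1362333.54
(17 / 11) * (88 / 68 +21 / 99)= 845/363 = 2.33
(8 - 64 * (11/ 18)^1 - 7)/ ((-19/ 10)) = 3430/171 = 20.06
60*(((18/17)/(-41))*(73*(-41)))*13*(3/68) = 768690/289 = 2659.83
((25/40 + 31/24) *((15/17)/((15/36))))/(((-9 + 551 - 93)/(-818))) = -7.39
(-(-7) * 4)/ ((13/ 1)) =2.15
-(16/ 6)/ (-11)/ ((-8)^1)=-0.03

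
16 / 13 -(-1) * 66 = 874/13 = 67.23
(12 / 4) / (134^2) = 3/17956 = 0.00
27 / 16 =1.69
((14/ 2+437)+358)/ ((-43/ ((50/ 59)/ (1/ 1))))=-40100/2537 = -15.81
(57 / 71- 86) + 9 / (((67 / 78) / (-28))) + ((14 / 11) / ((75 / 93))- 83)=-601750212/1308175 = -459.99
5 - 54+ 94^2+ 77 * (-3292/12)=-37010/3 = -12336.67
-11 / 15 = -0.73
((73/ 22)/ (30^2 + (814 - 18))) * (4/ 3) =73/27984 = 0.00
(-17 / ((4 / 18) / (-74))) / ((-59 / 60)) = -339660/59 = -5756.95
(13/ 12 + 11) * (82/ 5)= 1189/6 = 198.17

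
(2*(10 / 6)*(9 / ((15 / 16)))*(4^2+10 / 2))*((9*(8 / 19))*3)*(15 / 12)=181440/19 = 9549.47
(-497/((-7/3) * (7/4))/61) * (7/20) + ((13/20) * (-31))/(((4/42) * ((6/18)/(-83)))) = 128546211/2440 = 52682.87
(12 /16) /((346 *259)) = 3/358456 = 0.00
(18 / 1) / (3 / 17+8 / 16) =612/23 = 26.61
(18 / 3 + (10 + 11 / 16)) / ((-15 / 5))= -5.56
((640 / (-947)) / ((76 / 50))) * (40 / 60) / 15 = -3200/161937 = -0.02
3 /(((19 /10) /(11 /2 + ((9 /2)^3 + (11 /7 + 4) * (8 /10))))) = 84909/532 = 159.60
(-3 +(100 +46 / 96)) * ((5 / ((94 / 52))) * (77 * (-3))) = -23418395/376 = -62282.97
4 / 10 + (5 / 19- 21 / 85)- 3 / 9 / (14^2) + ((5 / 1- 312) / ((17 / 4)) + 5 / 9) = -203024977/2848860 = -71.27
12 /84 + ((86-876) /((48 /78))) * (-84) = 754846/7 = 107835.14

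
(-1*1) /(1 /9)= -9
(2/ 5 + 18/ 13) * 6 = 696/65 = 10.71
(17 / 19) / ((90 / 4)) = 34/855 = 0.04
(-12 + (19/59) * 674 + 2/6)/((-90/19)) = -690707/15930 = -43.36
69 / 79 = 0.87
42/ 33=14/11 = 1.27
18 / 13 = 1.38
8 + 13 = 21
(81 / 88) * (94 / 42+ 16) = 10341/616 = 16.79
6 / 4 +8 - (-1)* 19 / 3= 95/6 = 15.83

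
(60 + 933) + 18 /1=1011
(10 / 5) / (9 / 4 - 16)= -0.15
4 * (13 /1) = 52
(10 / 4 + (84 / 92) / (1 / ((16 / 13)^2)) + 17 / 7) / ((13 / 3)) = 1030401/707434 = 1.46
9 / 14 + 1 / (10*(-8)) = 353/560 = 0.63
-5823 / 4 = -1455.75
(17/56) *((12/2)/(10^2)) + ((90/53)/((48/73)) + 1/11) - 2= 1129083/1632400 = 0.69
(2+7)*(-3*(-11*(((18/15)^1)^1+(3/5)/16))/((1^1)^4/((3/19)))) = 88209/1520 = 58.03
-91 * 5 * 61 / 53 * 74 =-2053870/53 = -38752.26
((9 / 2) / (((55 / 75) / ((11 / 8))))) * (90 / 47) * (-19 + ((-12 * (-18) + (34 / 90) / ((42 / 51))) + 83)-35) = 20876265/5264 = 3965.86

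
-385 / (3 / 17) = -6545/3 = -2181.67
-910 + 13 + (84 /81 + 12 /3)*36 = -2147/3 = -715.67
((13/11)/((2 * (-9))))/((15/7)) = -91/2970 = -0.03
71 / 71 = 1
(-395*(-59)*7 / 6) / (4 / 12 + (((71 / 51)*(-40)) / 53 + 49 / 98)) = -29396927/235 = -125093.31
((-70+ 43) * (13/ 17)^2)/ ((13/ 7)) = -8.50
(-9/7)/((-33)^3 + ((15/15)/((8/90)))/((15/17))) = 12/335293 = 0.00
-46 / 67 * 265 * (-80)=14555.22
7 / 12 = 0.58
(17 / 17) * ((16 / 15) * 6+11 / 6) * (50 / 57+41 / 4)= 32981/360 = 91.61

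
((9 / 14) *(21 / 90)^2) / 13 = 7/2600 = 0.00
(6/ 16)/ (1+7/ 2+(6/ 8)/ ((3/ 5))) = 3/46 = 0.07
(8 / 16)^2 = 1/4 = 0.25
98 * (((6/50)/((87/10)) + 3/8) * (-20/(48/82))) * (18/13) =-2718177/1508 = -1802.50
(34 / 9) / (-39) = -34/351 = -0.10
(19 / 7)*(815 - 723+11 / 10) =2527/10 = 252.70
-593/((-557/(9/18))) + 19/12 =14141/6684 = 2.12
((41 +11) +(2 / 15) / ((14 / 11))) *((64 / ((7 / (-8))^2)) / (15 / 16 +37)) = 114.81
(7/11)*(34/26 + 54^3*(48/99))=76423837/1573 = 48584.77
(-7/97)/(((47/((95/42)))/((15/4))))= -475/36472 = -0.01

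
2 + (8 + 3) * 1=13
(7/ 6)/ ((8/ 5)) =35/48 = 0.73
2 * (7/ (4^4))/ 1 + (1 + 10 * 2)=2695/128 = 21.05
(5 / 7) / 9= 5/63 = 0.08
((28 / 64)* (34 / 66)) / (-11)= -119/5808 = -0.02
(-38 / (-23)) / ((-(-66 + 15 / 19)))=722/28497 = 0.03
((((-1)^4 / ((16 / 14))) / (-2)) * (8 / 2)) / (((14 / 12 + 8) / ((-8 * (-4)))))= -336/55 = -6.11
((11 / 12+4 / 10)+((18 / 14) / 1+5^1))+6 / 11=37643/4620 = 8.15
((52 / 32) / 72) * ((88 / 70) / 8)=143/40320 = 0.00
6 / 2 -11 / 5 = 4/5 = 0.80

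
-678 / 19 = -35.68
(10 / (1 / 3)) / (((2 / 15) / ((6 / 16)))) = 675/8 = 84.38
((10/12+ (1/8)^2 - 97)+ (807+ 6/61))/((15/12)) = 1665323/2928 = 568.76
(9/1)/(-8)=-9/8 = -1.12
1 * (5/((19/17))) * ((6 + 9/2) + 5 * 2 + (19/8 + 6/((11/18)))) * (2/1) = 244545/836 = 292.52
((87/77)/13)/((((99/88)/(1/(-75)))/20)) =-928/45045 = -0.02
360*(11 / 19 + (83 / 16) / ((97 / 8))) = 667980/1843 = 362.44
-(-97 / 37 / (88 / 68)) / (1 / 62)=51119/407 = 125.60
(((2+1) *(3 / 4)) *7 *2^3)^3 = 2000376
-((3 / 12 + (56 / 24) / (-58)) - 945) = 328787/348 = 944.79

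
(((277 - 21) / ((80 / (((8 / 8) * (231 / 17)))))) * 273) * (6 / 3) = 2018016/85 = 23741.36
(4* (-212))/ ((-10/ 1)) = 424/5 = 84.80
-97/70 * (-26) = 36.03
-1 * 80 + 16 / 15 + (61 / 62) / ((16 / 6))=-584519/7440 = -78.56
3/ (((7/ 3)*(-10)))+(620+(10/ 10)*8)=43951/70 = 627.87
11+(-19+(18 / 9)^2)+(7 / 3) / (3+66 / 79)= -3.39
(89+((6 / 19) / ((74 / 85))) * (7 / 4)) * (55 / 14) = 13862915/39368 = 352.14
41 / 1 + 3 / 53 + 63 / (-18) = 3981/106 = 37.56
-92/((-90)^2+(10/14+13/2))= -1288/113501 = -0.01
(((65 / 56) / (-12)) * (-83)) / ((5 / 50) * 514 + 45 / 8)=26975/191604 = 0.14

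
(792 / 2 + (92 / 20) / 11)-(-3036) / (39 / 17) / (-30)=352.31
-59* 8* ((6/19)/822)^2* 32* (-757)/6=0.28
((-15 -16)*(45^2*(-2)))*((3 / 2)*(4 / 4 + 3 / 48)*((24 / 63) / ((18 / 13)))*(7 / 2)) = 1541475/8 = 192684.38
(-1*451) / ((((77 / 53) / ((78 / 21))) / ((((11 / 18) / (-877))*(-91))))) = -4039607/55251 = -73.11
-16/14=-8/7 = -1.14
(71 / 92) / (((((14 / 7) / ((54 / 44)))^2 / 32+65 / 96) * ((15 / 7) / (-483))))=-2898504/12665 = -228.86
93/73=1.27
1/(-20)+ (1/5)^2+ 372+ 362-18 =71599/100 = 715.99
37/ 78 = 0.47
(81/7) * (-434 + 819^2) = 7756641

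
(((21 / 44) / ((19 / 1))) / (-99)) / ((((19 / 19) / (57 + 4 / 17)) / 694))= -2363417/234498 = -10.08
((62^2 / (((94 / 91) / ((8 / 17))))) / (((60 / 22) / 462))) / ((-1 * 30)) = -592567976/59925 = -9888.49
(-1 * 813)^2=660969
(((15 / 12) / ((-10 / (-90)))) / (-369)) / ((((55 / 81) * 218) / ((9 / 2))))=-729/786544 = 0.00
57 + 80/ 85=985/17 = 57.94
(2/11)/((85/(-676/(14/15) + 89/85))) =-860654/556325 = -1.55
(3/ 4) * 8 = 6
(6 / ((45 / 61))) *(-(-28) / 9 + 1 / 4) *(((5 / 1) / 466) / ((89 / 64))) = 0.21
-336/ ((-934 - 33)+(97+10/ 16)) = 2688/6955 = 0.39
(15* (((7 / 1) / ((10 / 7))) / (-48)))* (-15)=735/32 = 22.97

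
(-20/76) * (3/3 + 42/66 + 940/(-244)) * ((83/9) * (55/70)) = 617105/146034 = 4.23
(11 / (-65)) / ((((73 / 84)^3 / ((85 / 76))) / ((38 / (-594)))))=93296/5057221 = 0.02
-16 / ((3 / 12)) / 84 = -16/21 = -0.76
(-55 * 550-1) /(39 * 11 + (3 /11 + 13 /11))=-332761/4735 = -70.28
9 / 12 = 3/4 = 0.75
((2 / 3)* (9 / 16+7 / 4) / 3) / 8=37/576 = 0.06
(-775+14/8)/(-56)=3093/224 = 13.81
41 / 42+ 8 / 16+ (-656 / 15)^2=1914.08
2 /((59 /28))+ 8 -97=-5195/59 = -88.05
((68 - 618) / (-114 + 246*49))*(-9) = 165/398 = 0.41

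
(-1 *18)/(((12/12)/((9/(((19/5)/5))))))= -213.16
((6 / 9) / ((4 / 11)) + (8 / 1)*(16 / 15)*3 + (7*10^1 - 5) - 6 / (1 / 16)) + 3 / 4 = -169/60 = -2.82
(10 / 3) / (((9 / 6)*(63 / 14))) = 40/81 = 0.49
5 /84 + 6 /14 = 41/84 = 0.49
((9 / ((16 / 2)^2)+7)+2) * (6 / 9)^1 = 195/32 = 6.09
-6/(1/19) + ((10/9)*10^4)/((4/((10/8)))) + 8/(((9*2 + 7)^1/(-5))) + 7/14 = 302141/90 = 3357.12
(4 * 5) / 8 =5/2 = 2.50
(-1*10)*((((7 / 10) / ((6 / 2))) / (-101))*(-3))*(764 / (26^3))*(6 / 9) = -1337/665691 = 0.00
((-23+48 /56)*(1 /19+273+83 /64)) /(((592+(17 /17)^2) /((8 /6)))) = -17236465/1261904 = -13.66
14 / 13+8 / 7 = 202/91 = 2.22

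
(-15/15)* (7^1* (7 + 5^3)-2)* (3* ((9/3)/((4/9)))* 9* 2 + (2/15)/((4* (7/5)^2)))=-49404448/147 = -336084.68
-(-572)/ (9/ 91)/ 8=13013/18 = 722.94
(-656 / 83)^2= 430336/6889 = 62.47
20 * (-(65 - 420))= 7100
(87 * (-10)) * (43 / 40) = -3741/4 = -935.25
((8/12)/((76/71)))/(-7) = -71/798 = -0.09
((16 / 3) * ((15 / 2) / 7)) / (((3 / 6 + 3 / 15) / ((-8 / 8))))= -400/49 = -8.16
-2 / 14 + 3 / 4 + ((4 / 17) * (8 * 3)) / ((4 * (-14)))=241/476 = 0.51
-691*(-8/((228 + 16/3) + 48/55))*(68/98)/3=5.46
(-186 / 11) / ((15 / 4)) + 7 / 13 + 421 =298176/715 = 417.03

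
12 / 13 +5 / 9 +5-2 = 524/117 = 4.48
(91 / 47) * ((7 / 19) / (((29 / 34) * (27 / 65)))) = 1407770/699219 = 2.01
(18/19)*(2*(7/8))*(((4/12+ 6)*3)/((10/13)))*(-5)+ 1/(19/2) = -15553/76 = -204.64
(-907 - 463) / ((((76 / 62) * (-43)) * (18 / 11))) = 233585/14706 = 15.88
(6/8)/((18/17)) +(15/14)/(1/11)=2099/168 = 12.49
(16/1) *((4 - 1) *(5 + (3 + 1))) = 432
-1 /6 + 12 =71/6 = 11.83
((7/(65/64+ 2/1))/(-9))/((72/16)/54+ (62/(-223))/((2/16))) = 399616/3317091 = 0.12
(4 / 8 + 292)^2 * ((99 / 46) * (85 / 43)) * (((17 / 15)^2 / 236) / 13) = 284536395/1867232 = 152.38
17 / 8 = 2.12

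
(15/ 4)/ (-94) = -15/376 = -0.04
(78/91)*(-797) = -4782/7 = -683.14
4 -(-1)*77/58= 309/58 = 5.33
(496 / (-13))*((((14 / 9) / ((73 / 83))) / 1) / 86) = -0.78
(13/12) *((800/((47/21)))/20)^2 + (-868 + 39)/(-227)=175350061/501443 = 349.69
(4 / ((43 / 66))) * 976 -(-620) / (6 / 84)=630904/43 = 14672.19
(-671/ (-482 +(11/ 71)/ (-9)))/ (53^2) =428769/865197281 = 0.00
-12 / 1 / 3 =-4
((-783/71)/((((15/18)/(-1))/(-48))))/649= -225504/230395 = -0.98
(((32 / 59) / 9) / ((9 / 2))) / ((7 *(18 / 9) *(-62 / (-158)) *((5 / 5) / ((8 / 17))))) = 20224/17629731 = 0.00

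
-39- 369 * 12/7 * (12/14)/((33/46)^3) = -98322165/65219 = -1507.57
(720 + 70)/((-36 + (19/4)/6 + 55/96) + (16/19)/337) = -485603520/21288439 = -22.81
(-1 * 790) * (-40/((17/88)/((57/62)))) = 79252800/527 = 150384.82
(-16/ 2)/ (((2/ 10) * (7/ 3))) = -17.14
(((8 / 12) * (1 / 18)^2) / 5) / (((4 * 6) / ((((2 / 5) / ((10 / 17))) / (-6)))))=-17/8748000 = 0.00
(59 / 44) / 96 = 59/4224 = 0.01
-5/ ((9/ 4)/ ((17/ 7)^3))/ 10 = -9826/3087 = -3.18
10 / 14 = 5/7 = 0.71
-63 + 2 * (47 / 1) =31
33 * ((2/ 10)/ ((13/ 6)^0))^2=33/25 = 1.32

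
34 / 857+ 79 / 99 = 71069/84843 = 0.84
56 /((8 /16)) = 112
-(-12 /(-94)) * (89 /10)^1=-1.14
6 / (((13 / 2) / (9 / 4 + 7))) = 111/13 = 8.54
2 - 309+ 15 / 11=-3362/11 = -305.64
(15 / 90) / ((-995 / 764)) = -382/2985 = -0.13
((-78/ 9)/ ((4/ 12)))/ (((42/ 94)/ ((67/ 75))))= -81874/1575 = -51.98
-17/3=-5.67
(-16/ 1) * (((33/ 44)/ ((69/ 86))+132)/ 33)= -48920/759 = -64.45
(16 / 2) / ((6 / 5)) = 20/3 = 6.67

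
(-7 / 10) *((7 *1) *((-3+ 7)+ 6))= -49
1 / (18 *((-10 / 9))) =-1/20 = -0.05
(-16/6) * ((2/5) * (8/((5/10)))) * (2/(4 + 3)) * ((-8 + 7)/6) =256/315 = 0.81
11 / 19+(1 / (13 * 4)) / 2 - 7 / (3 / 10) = -134831/5928 = -22.74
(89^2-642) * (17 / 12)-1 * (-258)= 126839/12 = 10569.92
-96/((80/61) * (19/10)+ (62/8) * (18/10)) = -117120/20059 = -5.84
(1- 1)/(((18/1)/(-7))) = 0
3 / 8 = 0.38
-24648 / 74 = -12324/37 = -333.08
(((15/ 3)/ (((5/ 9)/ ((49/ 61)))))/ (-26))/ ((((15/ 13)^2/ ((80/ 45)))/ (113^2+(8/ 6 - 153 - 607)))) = -183613976/41175 = -4459.36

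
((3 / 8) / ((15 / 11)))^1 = 11/40 = 0.28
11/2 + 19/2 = 15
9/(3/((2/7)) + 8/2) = 18/29 = 0.62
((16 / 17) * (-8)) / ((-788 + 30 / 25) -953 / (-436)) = 279040/29077803 = 0.01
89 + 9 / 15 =89.60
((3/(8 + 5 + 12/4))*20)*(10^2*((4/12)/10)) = 25/2 = 12.50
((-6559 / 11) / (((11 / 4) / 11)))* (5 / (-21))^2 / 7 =-93700/4851 = -19.32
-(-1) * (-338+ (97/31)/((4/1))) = -337.22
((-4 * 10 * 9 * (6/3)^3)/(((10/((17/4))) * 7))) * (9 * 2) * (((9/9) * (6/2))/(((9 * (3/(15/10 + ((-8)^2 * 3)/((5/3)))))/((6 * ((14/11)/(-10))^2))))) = -59993136/15125 = -3966.49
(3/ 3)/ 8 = 1/8 = 0.12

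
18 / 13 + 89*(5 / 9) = 5947/117 = 50.83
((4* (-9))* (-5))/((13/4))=720/13 = 55.38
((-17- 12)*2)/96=-29/48 = -0.60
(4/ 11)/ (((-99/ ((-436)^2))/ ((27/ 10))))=-1140576/605 = -1885.25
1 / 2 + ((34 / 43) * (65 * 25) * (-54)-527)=-6012279/86 = -69910.22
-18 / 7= -2.57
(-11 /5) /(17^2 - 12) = -11/1385 = -0.01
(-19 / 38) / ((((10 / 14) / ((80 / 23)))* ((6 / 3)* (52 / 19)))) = -133/299 = -0.44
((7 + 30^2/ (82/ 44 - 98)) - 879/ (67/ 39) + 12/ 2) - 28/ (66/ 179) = -60683144/103917 = -583.96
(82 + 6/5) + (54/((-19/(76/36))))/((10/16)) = 368/5 = 73.60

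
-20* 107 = -2140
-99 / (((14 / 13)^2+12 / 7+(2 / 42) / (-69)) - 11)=24243219/1990060 = 12.18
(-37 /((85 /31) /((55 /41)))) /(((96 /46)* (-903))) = 290191/30210768 = 0.01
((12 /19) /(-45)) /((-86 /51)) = 0.01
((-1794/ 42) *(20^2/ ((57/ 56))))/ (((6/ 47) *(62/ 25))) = -281060000/5301 = -53020.18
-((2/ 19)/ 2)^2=-1/361 = 0.00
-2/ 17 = -0.12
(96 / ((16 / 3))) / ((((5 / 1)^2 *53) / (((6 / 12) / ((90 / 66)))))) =33/6625 = 0.00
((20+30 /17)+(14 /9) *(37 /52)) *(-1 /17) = -90983/67626 = -1.35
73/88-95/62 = -1917/2728 = -0.70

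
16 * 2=32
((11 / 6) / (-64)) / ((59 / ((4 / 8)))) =-11/45312 = 0.00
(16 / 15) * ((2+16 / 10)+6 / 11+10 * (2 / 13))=65024/10725 = 6.06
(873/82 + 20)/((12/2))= 2513/492 = 5.11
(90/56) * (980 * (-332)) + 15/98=-51244185/98 = -522899.85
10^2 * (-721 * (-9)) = 648900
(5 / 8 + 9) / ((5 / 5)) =77/8 = 9.62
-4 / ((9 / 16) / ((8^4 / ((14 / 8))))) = -1048576/63 = -16644.06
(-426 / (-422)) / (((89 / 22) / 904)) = 4236144/18779 = 225.58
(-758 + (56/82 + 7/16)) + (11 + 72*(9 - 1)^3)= 23693487/656 = 36118.12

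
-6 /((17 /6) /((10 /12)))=-30/17 = -1.76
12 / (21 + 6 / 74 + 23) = 444/1631 = 0.27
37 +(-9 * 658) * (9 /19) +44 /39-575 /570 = -71969/26 = -2768.04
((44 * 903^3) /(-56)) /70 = -165295053/20 = -8264752.65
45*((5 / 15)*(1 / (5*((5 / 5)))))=3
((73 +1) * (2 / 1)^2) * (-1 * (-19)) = 5624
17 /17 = 1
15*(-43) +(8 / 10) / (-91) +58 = -267089/455 = -587.01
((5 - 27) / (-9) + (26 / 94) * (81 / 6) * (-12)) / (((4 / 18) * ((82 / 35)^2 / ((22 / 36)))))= -15092000/711063 = -21.22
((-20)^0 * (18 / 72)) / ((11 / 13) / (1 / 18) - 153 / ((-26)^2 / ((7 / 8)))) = 1352/81297 = 0.02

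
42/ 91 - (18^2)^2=-1364682/13 = -104975.54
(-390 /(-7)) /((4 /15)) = 2925/14 = 208.93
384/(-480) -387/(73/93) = -180247/365 = -493.83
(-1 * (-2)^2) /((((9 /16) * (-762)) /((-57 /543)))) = -608/620649 = 0.00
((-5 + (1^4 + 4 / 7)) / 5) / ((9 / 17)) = -136/105 = -1.30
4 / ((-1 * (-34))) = 2/17 = 0.12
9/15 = 3/5 = 0.60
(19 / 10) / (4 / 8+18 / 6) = 19/35 = 0.54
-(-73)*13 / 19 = 949/19 = 49.95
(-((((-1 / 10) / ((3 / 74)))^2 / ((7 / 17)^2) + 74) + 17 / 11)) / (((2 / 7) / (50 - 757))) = 682448213/2475 = 275736.65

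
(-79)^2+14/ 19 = 118593/19 = 6241.74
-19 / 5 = -3.80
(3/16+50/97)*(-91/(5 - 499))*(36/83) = 68733/1223752 = 0.06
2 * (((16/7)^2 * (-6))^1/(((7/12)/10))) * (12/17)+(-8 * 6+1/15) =-70547689/87465 = -806.58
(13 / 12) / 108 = 13/1296 = 0.01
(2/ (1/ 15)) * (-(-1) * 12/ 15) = 24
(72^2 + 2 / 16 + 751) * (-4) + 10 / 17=-807157/34 = -23739.91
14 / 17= 0.82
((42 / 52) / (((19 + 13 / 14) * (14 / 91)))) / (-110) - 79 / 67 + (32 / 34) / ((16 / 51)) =2492837/1370820 = 1.82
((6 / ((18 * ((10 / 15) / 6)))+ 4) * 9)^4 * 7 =110270727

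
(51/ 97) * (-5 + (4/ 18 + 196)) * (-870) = -87469.38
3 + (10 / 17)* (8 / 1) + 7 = 250/17 = 14.71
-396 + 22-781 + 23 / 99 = -114322/99 = -1154.77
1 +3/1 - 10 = -6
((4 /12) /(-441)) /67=-1/88641 = 0.00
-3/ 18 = -1/6 = -0.17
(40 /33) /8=5/33 = 0.15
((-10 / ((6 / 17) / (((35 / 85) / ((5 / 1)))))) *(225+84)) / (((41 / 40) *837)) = -0.84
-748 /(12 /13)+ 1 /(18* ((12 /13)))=-175019/216 = -810.27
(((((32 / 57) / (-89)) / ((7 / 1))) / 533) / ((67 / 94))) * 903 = -129344/60387301 = 0.00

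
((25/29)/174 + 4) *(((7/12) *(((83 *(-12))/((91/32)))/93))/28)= -958484/3050307 = -0.31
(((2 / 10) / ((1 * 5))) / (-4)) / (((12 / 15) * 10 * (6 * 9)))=-1/43200 = 0.00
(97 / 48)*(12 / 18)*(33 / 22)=97/48 = 2.02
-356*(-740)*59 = 15542960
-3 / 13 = -0.23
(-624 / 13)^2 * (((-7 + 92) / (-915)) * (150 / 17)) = -115200/61 = -1888.52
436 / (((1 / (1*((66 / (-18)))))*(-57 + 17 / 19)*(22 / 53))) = 109763/1599 = 68.64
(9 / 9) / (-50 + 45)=-1/5 = -0.20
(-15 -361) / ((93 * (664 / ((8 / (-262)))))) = 188/1011189 = 0.00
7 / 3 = 2.33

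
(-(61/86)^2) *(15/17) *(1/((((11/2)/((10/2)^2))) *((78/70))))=-16279375/8989838 = -1.81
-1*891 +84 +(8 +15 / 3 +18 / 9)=-792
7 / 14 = 1/2 = 0.50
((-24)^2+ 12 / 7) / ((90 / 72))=16176/35 = 462.17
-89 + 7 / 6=-527/6 = -87.83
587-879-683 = -975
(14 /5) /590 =7/1475 = 0.00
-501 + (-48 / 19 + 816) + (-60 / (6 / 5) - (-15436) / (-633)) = 2863487/12027 = 238.09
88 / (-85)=-88/85 = -1.04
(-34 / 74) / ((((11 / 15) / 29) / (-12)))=88740/407 = 218.03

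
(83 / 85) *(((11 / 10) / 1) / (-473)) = -83/36550 = 0.00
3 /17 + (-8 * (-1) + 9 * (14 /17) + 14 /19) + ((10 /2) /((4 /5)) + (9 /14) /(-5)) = 1015031/45220 = 22.45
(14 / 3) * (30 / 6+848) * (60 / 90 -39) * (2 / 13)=-2746660/117 = -23475.73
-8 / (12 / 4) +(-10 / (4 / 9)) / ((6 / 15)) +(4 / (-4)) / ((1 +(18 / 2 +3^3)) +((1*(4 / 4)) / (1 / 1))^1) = -13439/228 = -58.94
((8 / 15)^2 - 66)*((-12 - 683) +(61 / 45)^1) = 461530204/10125 = 45583.23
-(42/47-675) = 31683/47 = 674.11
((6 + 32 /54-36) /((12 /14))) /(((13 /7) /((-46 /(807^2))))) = 894838/685765197 = 0.00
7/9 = 0.78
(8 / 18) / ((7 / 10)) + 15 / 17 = 1625/1071 = 1.52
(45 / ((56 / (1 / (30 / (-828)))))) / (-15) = 1.48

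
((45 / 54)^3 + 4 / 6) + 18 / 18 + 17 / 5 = 6097/1080 = 5.65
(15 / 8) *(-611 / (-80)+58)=15753/128 = 123.07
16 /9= 1.78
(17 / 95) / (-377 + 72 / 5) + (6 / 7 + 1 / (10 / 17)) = 880689/344470 = 2.56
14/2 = 7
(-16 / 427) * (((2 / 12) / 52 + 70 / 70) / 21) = -626/349713 = 0.00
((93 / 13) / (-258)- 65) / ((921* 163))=-72701/167837514 = 0.00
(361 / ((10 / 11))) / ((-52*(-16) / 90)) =35739/832 = 42.96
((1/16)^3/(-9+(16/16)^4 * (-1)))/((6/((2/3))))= -1/368640 = 0.00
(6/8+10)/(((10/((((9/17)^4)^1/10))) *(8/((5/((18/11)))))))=344817/106906880 = 0.00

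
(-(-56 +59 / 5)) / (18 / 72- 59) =-884/1175 = -0.75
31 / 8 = 3.88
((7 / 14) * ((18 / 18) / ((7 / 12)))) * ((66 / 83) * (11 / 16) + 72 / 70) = 109827/81340 = 1.35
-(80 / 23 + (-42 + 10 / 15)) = 2612/69 = 37.86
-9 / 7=-1.29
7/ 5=1.40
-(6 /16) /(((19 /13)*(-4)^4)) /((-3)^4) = -13/1050624 = 0.00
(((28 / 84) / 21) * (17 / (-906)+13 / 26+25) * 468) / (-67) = -85748/30351 = -2.83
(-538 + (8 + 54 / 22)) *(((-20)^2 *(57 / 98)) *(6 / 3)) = -245470.13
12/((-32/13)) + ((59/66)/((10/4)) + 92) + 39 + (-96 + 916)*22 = 18166.48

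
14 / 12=7/6 = 1.17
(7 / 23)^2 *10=0.93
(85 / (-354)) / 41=-85/14514 = -0.01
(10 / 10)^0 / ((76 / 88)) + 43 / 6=949/114 = 8.32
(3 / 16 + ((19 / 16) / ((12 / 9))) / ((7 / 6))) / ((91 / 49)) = 213/416 = 0.51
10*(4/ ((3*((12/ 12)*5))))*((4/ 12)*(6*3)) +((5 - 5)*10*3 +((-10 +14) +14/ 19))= 394/19 = 20.74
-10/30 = -1/3 = -0.33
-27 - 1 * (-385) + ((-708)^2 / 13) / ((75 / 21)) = 3625198/325 = 11154.46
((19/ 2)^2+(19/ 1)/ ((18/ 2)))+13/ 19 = 63643/684 = 93.05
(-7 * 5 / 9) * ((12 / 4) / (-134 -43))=35/531 = 0.07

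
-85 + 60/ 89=-7505/89 = -84.33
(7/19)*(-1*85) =-595/19 = -31.32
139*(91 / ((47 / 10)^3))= 121.83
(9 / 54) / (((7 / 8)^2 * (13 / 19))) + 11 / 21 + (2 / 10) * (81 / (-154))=154877/210210 = 0.74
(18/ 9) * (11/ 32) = 0.69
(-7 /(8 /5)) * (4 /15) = -7/6 = -1.17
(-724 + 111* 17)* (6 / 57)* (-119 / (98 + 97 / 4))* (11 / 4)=-3044734/9291 = -327.71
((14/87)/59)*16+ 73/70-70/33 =-1363207/1317470 = -1.03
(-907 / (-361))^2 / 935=822649/121850135 = 0.01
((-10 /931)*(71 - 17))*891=-481140/931 = -516.80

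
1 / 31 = 0.03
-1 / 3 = -0.33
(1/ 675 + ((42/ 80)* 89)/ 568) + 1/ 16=448559/3067200 = 0.15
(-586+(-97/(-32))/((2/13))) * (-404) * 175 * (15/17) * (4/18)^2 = 355886125/204 = 1744539.83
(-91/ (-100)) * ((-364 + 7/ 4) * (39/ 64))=-200.88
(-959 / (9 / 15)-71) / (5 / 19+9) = -5947/33 = -180.21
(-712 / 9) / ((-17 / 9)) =712/17 = 41.88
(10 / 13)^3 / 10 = 100/2197 = 0.05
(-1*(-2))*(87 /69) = 58/23 = 2.52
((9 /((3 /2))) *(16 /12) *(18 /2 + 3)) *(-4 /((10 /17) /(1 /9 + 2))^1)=-20672/15 = -1378.13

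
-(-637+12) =625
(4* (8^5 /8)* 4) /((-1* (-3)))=65536/3 = 21845.33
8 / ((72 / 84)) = 28/3 = 9.33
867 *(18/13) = 15606/13 = 1200.46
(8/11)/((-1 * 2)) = -4/11 = -0.36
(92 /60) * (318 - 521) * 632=-2950808/15 = -196720.53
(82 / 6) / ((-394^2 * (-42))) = 41/19559736 = 0.00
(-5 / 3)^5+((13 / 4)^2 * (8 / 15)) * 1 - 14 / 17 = -332557/41310 = -8.05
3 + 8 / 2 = 7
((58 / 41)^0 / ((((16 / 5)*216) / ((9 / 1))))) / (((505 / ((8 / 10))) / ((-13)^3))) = -2197/48480 = -0.05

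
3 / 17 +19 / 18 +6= 7.23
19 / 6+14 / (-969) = 6109/1938 = 3.15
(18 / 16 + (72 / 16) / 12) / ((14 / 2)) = 3/14 = 0.21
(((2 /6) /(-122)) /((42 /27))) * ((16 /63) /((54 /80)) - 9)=14669/968436 = 0.02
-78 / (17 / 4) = -312/17 = -18.35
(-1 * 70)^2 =4900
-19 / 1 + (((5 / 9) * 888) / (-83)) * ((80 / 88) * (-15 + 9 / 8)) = 51103/913 = 55.97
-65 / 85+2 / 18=-0.65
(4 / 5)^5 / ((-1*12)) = -0.03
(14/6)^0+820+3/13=10676/13 = 821.23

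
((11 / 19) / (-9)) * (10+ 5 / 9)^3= -496375/6561 = -75.66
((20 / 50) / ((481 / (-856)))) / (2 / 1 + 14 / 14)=-1712/7215 = -0.24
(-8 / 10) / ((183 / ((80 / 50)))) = -32/4575 = -0.01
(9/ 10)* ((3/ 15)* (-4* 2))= -36/25 = -1.44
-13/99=-0.13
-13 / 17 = -0.76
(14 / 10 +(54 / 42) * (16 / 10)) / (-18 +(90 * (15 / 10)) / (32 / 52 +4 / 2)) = 4114/40005 = 0.10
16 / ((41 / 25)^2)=10000/1681 = 5.95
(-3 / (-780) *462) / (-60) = -77/2600 = -0.03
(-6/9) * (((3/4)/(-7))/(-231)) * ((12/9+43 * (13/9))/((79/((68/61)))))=-19414/70130907 = 0.00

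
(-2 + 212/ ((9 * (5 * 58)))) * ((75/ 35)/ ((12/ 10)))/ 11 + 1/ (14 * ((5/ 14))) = -11203/100485 = -0.11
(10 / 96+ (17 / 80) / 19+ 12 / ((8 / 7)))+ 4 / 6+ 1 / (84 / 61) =191651/15960 = 12.01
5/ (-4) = -5/4 = -1.25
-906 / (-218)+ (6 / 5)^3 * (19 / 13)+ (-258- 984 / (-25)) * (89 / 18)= -570894332/531375 = -1074.37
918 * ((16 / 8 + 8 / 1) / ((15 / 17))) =10404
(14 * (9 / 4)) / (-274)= -63/548 = -0.11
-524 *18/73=-9432/73 = -129.21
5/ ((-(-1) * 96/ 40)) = 25/12 = 2.08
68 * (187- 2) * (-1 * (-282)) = 3547560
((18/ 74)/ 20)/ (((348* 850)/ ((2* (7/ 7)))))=3/36482000 = 0.00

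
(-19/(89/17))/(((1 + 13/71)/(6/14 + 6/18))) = -91732/39249 = -2.34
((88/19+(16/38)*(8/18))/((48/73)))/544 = 7519/558144 = 0.01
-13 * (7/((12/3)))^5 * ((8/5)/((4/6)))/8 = -655473/10240 = -64.01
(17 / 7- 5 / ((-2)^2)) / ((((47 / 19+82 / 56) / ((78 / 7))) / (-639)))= -31250934/14665 = -2130.99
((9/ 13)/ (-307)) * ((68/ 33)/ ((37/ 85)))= -0.01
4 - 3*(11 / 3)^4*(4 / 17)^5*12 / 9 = 400064132/115008417 = 3.48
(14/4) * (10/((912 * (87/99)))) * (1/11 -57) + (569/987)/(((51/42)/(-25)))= -151666735/10565976 = -14.35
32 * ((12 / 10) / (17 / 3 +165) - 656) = -839671/40 = -20991.78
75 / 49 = 1.53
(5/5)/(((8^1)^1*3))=1/24 = 0.04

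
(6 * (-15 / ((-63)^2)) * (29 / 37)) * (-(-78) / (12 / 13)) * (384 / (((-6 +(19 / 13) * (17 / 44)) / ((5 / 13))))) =690060800/16909851 = 40.81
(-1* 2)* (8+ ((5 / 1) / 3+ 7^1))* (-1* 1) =100/3 = 33.33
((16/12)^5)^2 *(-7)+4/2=-7221934/59049 = -122.30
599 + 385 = 984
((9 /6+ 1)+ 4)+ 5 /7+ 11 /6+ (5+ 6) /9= 647/63 = 10.27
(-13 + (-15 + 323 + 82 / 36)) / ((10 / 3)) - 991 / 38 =63.10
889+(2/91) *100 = 81099/91 = 891.20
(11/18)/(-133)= -11/2394 = 0.00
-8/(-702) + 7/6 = 827/702 = 1.18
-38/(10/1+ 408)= -1/11 = -0.09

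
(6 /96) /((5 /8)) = 1/10 = 0.10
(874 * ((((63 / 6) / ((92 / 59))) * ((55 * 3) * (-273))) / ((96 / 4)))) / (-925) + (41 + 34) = 71137623/5920 = 12016.49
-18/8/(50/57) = -513/200 = -2.56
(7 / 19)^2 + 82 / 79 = 33473/28519 = 1.17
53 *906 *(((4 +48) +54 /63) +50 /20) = 18606975/7 = 2658139.29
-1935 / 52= -37.21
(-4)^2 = 16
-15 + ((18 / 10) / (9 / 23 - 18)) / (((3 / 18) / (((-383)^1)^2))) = -6748819/75 = -89984.25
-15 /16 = -0.94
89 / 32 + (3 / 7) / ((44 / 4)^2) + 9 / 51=1364455/460768 = 2.96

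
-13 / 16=-0.81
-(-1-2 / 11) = 13/11 = 1.18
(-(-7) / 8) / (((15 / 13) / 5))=91/24 = 3.79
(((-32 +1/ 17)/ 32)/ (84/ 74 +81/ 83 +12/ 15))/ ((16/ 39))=-325172835/389060096 = -0.84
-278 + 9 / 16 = -4439/16 = -277.44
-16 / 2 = -8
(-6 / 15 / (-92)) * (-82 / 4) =-41/460 = -0.09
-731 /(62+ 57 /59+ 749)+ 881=2480121/2818 = 880.10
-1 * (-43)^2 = -1849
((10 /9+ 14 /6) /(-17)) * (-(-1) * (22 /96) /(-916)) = 341/6727104 = 0.00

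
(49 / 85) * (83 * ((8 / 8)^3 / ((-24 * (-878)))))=4067/1791120 = 0.00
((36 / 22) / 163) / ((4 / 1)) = 9/3586 = 0.00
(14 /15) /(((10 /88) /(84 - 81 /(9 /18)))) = -16016/25 = -640.64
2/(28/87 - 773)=-174/67223 = 0.00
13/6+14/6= 9/2 = 4.50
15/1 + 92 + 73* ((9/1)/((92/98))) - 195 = 28145/46 = 611.85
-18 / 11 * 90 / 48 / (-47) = 135/2068 = 0.07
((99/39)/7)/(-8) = -33/728 = -0.05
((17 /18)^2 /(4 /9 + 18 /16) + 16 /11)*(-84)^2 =17741920/1243 = 14273.47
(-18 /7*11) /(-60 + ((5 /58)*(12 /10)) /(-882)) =241164/511561 = 0.47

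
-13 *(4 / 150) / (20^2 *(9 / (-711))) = 1027/15000 = 0.07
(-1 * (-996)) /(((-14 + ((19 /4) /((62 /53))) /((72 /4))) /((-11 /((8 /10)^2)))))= 76418100/61489 = 1242.79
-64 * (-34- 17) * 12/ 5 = 7833.60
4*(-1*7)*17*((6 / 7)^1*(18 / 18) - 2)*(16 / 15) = 8704/15 = 580.27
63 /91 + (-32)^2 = 13321/13 = 1024.69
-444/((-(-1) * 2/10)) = -2220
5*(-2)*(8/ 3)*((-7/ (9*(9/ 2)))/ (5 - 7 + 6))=280/243 = 1.15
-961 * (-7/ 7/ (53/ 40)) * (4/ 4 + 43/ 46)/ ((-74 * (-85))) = 0.22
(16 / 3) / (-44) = -4/33 = -0.12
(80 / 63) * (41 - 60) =-1520/63 = -24.13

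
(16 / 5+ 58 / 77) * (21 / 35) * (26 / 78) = 1522/1925 = 0.79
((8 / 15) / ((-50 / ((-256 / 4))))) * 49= 12544/375 = 33.45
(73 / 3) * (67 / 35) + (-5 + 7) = 5101/105 = 48.58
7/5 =1.40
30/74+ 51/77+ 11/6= 49591/17094 = 2.90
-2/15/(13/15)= -2/13 = -0.15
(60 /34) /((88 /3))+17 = 12761/748 = 17.06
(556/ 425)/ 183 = 556/77775 = 0.01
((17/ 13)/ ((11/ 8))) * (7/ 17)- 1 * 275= -39269/143 = -274.61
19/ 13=1.46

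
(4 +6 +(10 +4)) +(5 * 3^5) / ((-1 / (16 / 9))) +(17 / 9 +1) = -19198/9 = -2133.11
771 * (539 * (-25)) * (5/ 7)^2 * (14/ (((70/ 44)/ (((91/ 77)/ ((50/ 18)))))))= -19845540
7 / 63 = 1/9 = 0.11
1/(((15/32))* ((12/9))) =8/5 = 1.60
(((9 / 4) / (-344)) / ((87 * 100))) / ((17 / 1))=-3/67836800 = 0.00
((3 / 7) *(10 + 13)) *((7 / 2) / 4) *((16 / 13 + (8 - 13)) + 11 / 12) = -10235/416 = -24.60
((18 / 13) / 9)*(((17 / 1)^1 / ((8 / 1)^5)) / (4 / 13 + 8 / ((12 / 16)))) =51/7012352 = 0.00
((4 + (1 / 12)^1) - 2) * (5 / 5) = 25/12 = 2.08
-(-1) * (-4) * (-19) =76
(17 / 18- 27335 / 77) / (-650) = 6373/11700 = 0.54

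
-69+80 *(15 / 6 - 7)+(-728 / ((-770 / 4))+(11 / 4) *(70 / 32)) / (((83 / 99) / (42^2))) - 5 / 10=134027023/6640 = 20184.79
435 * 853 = 371055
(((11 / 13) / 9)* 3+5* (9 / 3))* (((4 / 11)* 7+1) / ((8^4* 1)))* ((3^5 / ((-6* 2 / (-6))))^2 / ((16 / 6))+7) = 26428279/360448 = 73.32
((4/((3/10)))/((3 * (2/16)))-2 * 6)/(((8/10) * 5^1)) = 53/9 = 5.89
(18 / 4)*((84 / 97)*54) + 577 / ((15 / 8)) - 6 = 745202/1455 = 512.17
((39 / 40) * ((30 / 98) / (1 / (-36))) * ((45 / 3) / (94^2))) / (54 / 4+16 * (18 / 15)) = -26325/47193076 = 0.00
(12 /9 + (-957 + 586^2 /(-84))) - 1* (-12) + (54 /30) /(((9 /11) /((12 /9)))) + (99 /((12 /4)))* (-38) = -659692/105 = -6282.78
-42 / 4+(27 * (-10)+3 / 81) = -15145/54 = -280.46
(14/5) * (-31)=-434/5 = -86.80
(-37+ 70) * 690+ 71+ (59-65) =22835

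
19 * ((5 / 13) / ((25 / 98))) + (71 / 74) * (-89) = -56.75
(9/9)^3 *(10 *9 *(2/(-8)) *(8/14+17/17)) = -495/14 = -35.36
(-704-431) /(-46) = 1135/46 = 24.67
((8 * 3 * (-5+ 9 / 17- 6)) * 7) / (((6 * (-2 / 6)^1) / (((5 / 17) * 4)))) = 299040/289 = 1034.74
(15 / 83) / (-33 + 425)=15/32536 = 0.00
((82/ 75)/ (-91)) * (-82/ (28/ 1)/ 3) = 1681/143325 = 0.01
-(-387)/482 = 387/482 = 0.80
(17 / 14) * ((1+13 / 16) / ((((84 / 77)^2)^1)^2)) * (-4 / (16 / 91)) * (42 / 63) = -93834169/3981312 = -23.57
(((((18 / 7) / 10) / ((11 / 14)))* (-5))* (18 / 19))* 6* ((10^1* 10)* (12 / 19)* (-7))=4112.21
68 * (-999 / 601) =-67932/601 = -113.03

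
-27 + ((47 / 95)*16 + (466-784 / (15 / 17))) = -125861/285 = -441.62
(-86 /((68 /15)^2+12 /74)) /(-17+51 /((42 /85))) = -715950/14866619 = -0.05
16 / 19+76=1460/19 = 76.84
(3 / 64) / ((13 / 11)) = 33/832 = 0.04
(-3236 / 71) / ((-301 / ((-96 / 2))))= -155328/21371 = -7.27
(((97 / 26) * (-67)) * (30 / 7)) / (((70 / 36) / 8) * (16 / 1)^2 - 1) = -877365/50141 = -17.50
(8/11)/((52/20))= 40/143 = 0.28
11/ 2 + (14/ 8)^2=137/16 = 8.56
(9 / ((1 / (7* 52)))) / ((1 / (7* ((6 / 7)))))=19656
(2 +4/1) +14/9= 68/9 = 7.56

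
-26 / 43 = -0.60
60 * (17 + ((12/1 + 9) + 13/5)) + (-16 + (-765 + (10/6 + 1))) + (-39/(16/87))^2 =35810435/768 = 46628.17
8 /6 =4/3 = 1.33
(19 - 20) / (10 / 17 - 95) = 17/1605 = 0.01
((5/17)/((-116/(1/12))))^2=25/559984896 = 0.00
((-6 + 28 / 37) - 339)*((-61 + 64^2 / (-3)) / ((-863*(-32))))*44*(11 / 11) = 599517853/766344 = 782.31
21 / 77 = 3/11 = 0.27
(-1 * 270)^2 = 72900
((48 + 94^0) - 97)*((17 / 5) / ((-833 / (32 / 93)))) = 512/7595 = 0.07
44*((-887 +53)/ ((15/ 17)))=-207944/5 = -41588.80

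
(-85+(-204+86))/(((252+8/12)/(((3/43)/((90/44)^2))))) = -49126/3666825 = -0.01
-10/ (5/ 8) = -16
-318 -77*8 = -934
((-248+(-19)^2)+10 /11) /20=1253/220 = 5.70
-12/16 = -3/4 = -0.75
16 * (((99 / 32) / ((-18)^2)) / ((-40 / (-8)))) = 11/360 = 0.03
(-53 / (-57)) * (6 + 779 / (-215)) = 27083/12255 = 2.21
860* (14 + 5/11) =12430.91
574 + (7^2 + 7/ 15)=9352/15 = 623.47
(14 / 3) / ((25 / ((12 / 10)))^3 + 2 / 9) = 1008/1953173 = 0.00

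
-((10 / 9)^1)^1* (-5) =50/9 = 5.56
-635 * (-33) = 20955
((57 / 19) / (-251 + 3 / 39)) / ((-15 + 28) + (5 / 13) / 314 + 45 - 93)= 79599/233012815 = 0.00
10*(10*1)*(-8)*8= -6400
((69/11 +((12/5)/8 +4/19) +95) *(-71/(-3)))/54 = 5034539/112860 = 44.61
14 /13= 1.08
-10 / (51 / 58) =-580/51 = -11.37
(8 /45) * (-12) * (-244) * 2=15616/15 = 1041.07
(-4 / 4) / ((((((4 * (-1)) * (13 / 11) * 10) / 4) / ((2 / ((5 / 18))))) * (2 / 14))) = 1386/325 = 4.26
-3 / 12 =-0.25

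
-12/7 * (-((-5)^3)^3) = -23437500/7 = -3348214.29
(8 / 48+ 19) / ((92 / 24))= 5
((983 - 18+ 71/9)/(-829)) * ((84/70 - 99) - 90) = 2740628/12435 = 220.40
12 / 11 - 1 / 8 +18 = 1669/88 = 18.97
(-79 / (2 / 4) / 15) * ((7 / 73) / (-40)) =553/21900 = 0.03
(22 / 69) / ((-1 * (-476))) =11/16422 = 0.00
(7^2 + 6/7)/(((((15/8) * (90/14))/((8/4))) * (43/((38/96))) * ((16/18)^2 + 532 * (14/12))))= 6631/54113350 = 0.00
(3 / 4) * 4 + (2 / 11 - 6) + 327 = 324.18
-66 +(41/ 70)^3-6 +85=4527921/343000 = 13.20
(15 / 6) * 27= 135/2 = 67.50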